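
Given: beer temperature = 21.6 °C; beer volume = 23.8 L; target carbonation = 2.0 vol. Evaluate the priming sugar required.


residual = 14.695·(0.01821 + 0.09011·e^(−0.04·T));  sugar = (target − residual)·4.0·V
residual = 14.695·(0.01821 + 0.09011·e^(−0.04·21.6)) = 0.8257
sugar = (2.0 − 0.8257)·4.0·23.8

111.7937 g


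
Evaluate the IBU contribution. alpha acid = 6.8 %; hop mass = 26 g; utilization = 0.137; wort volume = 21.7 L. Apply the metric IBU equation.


IBU = (α/100)·mass·U·1000 / V
IBU = (6.8/100)·26·0.137·1000 / 21.7

11.1620 IBU


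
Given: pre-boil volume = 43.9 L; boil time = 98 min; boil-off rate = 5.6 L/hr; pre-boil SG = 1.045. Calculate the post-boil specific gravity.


V_post = V_pre − rate·(t/60);  SG_post = 1 + (SG_pre−1)·V_pre/V_post
V_post = 43.9 − 5.6·(98/60) = 34.7533
SG_post = 1 + (1.045 − 1)·43.9/34.7533

1.0568


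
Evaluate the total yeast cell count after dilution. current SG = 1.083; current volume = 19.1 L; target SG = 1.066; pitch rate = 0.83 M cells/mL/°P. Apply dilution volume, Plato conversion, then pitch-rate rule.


V_w = V·((SG_c−1)/(SG_t−1)−1);  °P = 259 − 259/SG_t;  cells = rate·(V+V_w)·°P
V_w = 19.1·((1.083−1)/(1.066−1)−1) = 4.9197
V_final = 19.1 + 4.9197 = 24.0197
°P = 259 − 259/1.066 = 16.0356
cells = 0.83·24.0197·16.0356

319.6923 billion cells


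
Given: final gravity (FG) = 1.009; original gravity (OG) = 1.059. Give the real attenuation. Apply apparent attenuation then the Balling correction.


AA = (OG−FG)/(OG−1)·100;  RA = AA·0.8192
AA = (1.059 − 1.009)/(1.059 − 1)·100 = 84.7458
RA = 84.7458·0.8192

69.4237 %


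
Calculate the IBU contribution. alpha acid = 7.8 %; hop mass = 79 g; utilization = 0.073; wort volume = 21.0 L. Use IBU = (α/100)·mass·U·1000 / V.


IBU = (7.8/100)·79·0.073·1000 / 21.0

21.4203 IBU


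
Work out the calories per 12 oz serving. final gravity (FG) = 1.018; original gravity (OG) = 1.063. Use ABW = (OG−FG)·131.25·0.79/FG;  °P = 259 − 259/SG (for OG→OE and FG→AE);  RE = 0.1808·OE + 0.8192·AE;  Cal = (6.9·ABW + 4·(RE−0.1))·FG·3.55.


ABW = (1.063 − 1.018)·131.25·0.79/1.018 = 4.5834
OE = 259 − 259/1.063 = 15.3500 °P
AE = 259 − 259/1.018 = 4.5796 °P
RE = 0.1808·15.3500 + 0.8192·4.5796 = 6.5269 °P
Cal = (6.9·4.5834 + 4·(6.5269−0.1))·1.018·3.55

207.1962 kcal


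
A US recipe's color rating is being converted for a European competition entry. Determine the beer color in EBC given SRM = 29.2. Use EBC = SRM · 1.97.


EBC = 29.2 · 1.97

57.5240 EBC


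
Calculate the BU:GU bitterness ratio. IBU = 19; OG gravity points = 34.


BU:GU = IBU / OG_points
BU:GU = 19 / 34

0.5588


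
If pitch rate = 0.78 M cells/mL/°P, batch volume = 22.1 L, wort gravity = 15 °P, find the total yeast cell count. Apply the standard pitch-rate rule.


cells (billions) = rate · V_L · °P
cells = 0.78 · 22.1 · 15

258.5700 billion cells


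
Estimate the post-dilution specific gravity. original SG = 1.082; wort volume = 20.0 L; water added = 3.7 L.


SG_new = 1 + (SG_old − 1)·V_old/(V_old + V_water)
pts = (1.082 − 1)·1000·20.0/(20.0 + 3.7) = 69.1983
SG_new = 1 + 69.1983/1000

1.0692


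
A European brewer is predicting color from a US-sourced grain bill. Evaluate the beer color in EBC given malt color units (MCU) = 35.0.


SRM = 1.4922·MCU^0.6859;  EBC = SRM·1.97
SRM = 1.4922·35.0^0.6859 = 17.0963
EBC = 17.0963·1.97

33.6798 EBC


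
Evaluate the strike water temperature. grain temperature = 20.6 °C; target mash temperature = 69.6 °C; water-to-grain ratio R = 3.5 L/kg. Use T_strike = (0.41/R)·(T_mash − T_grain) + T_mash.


T_strike = (0.41/3.5)·(69.6 − 20.6) + 69.6

75.3400 °C


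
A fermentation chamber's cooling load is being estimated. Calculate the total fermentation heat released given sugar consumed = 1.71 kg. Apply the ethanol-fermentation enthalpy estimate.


Q = m_sugar · 590 kJ/kg
Q = 1.71 · 590

1008.9000 kJ


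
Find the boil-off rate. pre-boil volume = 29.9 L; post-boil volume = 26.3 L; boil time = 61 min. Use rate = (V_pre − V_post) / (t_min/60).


rate = (29.9 − 26.3) / (61/60)

3.5410 L/hr


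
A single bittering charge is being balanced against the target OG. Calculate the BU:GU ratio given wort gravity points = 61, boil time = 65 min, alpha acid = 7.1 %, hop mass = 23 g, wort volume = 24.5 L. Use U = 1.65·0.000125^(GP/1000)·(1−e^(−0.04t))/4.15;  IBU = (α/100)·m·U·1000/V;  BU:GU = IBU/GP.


U = 1.65·0.000125^(61/1000)·(1−e^(−0.04·65))/4.15 = 0.2127
IBU = (7.1/100)·23·0.2127·1000/24.5 = 14.1791
BU:GU = 14.1791/61

0.2324


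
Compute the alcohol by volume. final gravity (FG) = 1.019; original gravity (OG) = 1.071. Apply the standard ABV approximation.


ABV = (OG − FG) · 131.25
ABV = (1.071 − 1.019) · 131.25

6.8250 % ABV


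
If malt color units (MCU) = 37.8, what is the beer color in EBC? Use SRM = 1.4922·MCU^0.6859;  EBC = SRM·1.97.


SRM = 1.4922·37.8^0.6859 = 18.0231
EBC = 18.0231·1.97

35.5054 EBC


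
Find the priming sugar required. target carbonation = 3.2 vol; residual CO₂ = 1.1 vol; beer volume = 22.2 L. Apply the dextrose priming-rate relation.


sugar = (target − residual)·4.0·V
sugar = (3.2 − 1.1)·4.0·22.2

186.4800 g


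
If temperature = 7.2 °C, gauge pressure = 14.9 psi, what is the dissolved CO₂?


vols = (P + 14.695)·(0.01821 + 0.09011·e^(−0.04·T))
vols = (14.9 + 14.695)·(0.01821 + 0.09011·e^(−0.04·7.2))

2.5384 volumes


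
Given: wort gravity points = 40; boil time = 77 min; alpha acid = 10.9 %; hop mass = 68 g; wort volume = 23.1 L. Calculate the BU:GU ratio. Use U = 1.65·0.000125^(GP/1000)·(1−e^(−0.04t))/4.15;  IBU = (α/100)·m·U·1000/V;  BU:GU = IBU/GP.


U = 1.65·0.000125^(40/1000)·(1−e^(−0.04·77))/4.15 = 0.2648
IBU = (10.9/100)·68·0.2648·1000/23.1 = 84.9577
BU:GU = 84.9577/40

2.1239


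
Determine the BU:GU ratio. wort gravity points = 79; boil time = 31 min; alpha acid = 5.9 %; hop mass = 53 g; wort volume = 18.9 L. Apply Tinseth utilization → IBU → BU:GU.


U = 1.65·0.000125^(GP/1000)·(1−e^(−0.04t))/4.15;  IBU = (α/100)·m·U·1000/V;  BU:GU = IBU/GP
U = 1.65·0.000125^(79/1000)·(1−e^(−0.04·31))/4.15 = 0.1389
IBU = (5.9/100)·53·0.1389·1000/18.9 = 22.9823
BU:GU = 22.9823/79

0.2909


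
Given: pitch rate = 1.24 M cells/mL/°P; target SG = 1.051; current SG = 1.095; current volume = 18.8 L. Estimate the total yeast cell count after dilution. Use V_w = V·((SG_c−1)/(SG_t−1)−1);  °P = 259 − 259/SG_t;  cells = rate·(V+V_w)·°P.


V_w = 18.8·((1.095−1)/(1.051−1)−1) = 16.2196
V_final = 18.8 + 16.2196 = 35.0196
°P = 259 − 259/1.051 = 12.5680
cells = 1.24·35.0196·12.5680

545.7581 billion cells


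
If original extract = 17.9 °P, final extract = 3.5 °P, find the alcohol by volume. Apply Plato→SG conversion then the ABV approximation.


SG = 259/(259 − P);  ABV = (OG − FG)·131.25
OG = 259/(259 − 17.9) = 1.0742
FG = 259/(259 − 3.5) = 1.0137
ABV = (1.0742 − 1.0137)·131.25

7.9465 % ABV


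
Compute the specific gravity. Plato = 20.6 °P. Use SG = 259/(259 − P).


SG = 259/(259 − 20.6)

1.0864


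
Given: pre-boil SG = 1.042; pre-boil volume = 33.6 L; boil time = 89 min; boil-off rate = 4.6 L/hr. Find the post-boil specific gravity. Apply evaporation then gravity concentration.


V_post = V_pre − rate·(t/60);  SG_post = 1 + (SG_pre−1)·V_pre/V_post
V_post = 33.6 − 4.6·(89/60) = 26.7767
SG_post = 1 + (1.042 − 1)·33.6/26.7767

1.0527


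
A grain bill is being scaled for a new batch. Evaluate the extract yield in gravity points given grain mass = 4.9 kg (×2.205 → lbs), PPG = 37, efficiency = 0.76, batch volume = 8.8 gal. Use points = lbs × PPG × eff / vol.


lbs = 4.9 × 2.205 = 10.8045
points = 10.8045 × 37 × 0.76 / 8.8

34.5253 points


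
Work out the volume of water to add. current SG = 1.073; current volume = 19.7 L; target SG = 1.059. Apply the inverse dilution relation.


V_water = V·((SG_curr − 1)/(SG_target − 1) − 1)
V_water = 19.7·((1.073 − 1)/(1.059 − 1) − 1)

4.6746 L


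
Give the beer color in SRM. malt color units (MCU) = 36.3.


SRM = 1.4922 · MCU^0.6859
SRM = 1.4922 · 36.3^0.6859

17.5294 SRM


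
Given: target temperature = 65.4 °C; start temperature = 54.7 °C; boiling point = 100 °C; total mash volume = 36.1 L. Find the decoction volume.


V_dec = V_total·(T_target − T_start)/(T_boil − T_start)
V_dec = 36.1·(65.4 − 54.7)/(100 − 54.7)

8.5269 L


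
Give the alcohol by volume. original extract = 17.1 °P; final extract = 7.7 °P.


SG = 259/(259 − P);  ABV = (OG − FG)·131.25
OG = 259/(259 − 17.1) = 1.0707
FG = 259/(259 − 7.7) = 1.0306
ABV = (1.0707 − 1.0306)·131.25

5.2565 % ABV


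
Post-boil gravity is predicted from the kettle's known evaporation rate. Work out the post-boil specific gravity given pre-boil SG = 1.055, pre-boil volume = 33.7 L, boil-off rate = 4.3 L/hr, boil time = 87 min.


V_post = V_pre − rate·(t/60);  SG_post = 1 + (SG_pre−1)·V_pre/V_post
V_post = 33.7 − 4.3·(87/60) = 27.4650
SG_post = 1 + (1.055 − 1)·33.7/27.4650

1.0675


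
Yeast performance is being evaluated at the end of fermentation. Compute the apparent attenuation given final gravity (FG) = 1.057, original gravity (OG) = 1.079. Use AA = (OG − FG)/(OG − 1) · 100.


AA = (1.079 − 1.057)/(1.079 − 1) · 100

27.8481 %


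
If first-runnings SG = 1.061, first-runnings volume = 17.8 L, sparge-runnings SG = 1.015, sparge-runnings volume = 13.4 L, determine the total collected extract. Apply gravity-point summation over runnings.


total = Σ (SG_i − 1)·1000·V_i
first = (1.061 − 1)·1000·17.8 = 1085.8000
sparge = (1.015 − 1)·1000·13.4 = 201.0000
total = 1085.8000 + 201.0000

1286.8000 gravity·L


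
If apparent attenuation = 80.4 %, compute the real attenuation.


RA = AA · 0.8192
RA = 80.4 · 0.8192

65.8637 %


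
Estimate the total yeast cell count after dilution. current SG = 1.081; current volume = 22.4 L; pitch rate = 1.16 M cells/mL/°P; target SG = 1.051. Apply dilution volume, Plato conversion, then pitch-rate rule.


V_w = V·((SG_c−1)/(SG_t−1)−1);  °P = 259 − 259/SG_t;  cells = rate·(V+V_w)·°P
V_w = 22.4·((1.081−1)/(1.051−1)−1) = 13.1765
V_final = 22.4 + 13.1765 = 35.5765
°P = 259 − 259/1.051 = 12.5680
cells = 1.16·35.5765·12.5680

518.6664 billion cells


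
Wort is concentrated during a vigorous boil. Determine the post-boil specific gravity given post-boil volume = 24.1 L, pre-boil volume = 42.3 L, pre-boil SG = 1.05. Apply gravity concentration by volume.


SG_post = 1 + (SG_pre − 1)·V_pre/V_post
pts_pre = (1.05 − 1)·1000 = 50.0000
pts_post = 50.0000·42.3/24.1 = 87.7593
SG_post = 1 + 87.7593/1000

1.0878


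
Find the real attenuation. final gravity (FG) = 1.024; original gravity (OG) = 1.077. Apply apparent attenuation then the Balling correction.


AA = (OG−FG)/(OG−1)·100;  RA = AA·0.8192
AA = (1.077 − 1.024)/(1.077 − 1)·100 = 68.8312
RA = 68.8312·0.8192

56.3865 %


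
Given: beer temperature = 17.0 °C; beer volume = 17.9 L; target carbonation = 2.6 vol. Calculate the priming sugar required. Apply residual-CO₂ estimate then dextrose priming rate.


residual = 14.695·(0.01821 + 0.09011·e^(−0.04·T));  sugar = (target − residual)·4.0·V
residual = 14.695·(0.01821 + 0.09011·e^(−0.04·17.0)) = 0.9384
sugar = (2.6 − 0.9384)·4.0·17.9

118.9676 g


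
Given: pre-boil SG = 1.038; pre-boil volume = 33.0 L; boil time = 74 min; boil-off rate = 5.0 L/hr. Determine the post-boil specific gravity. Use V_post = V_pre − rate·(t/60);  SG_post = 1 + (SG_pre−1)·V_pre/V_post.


V_post = 33.0 − 5.0·(74/60) = 26.8333
SG_post = 1 + (1.038 − 1)·33.0/26.8333

1.0467


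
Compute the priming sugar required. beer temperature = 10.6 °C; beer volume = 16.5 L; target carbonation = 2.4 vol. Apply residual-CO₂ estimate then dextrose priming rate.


residual = 14.695·(0.01821 + 0.09011·e^(−0.04·T));  sugar = (target − residual)·4.0·V
residual = 14.695·(0.01821 + 0.09011·e^(−0.04·10.6)) = 1.1342
sugar = (2.4 − 1.1342)·4.0·16.5

83.5453 g


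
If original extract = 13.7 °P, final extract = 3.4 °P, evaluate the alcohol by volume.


SG = 259/(259 − P);  ABV = (OG − FG)·131.25
OG = 259/(259 − 13.7) = 1.0558
FG = 259/(259 − 3.4) = 1.0133
ABV = (1.0558 − 1.0133)·131.25

5.5844 % ABV


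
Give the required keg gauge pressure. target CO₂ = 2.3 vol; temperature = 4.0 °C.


psi = vols/(0.01821 + 0.09011·e^(−0.04·T)) − 14.695
psi = 2.3/(0.01821 + 0.09011·e^(−0.04·4.0)) − 14.695

9.5164 psi


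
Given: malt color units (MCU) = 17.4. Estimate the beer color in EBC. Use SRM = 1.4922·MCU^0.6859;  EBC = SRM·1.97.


SRM = 1.4922·17.4^0.6859 = 10.5857
EBC = 10.5857·1.97

20.8538 EBC


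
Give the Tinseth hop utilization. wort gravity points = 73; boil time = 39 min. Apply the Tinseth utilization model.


U = 1.65·0.000125^(GP/1000) · (1 − e^(−0.04·t))/4.15
bigness = 1.65·0.000125^(73/1000) = 0.8562
boil_factor = (1 − e^(−0.04·39))/4.15 = 0.1903
U = 0.8562 · 0.1903

0.1630


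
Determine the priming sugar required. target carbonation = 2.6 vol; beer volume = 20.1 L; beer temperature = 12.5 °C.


residual = 14.695·(0.01821 + 0.09011·e^(−0.04·T));  sugar = (target − residual)·4.0·V
residual = 14.695·(0.01821 + 0.09011·e^(−0.04·12.5)) = 1.0707
sugar = (2.6 − 1.0707)·4.0·20.1

122.9522 g


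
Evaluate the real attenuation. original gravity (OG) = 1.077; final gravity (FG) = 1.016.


AA = (OG−FG)/(OG−1)·100;  RA = AA·0.8192
AA = (1.077 − 1.016)/(1.077 − 1)·100 = 79.2208
RA = 79.2208·0.8192

64.8977 %


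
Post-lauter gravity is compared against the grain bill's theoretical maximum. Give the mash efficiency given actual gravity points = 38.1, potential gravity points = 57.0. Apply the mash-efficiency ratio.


efficiency = actual / potential × 100
efficiency = 38.1 / 57.0 × 100

66.8421 %


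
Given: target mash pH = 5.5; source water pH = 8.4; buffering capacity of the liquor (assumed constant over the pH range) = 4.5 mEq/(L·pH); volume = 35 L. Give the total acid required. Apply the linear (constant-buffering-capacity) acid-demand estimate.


acid = buffering capacity · (pH_source − pH_target) · V
acid = 4.5 · (8.4 − 5.5) · 35

456.7500 mEq


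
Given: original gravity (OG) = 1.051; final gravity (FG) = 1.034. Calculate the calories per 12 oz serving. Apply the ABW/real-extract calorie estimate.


ABW = (OG−FG)·131.25·0.79/FG;  °P = 259 − 259/SG (for OG→OE and FG→AE);  RE = 0.1808·OE + 0.8192·AE;  Cal = (6.9·ABW + 4·(RE−0.1))·FG·3.55
ABW = (1.051 − 1.034)·131.25·0.79/1.034 = 1.7047
OE = 259 − 259/1.051 = 12.5680 °P
AE = 259 − 259/1.034 = 8.5164 °P
RE = 0.1808·12.5680 + 0.8192·8.5164 = 9.2490 °P
Cal = (6.9·1.7047 + 4·(9.2490−0.1))·1.034·3.55

177.5095 kcal


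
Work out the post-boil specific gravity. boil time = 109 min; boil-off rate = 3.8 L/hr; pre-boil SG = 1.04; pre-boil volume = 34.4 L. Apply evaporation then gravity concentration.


V_post = V_pre − rate·(t/60);  SG_post = 1 + (SG_pre−1)·V_pre/V_post
V_post = 34.4 − 3.8·(109/60) = 27.4967
SG_post = 1 + (1.04 − 1)·34.4/27.4967

1.0500


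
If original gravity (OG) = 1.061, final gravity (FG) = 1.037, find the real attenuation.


AA = (OG−FG)/(OG−1)·100;  RA = AA·0.8192
AA = (1.061 − 1.037)/(1.061 − 1)·100 = 39.3443
RA = 39.3443·0.8192

32.2308 %


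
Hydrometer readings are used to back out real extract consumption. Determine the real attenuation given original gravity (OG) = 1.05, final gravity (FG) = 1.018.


AA = (OG−FG)/(OG−1)·100;  RA = AA·0.8192
AA = (1.05 − 1.018)/(1.05 − 1)·100 = 64.0000
RA = 64.0000·0.8192

52.4288 %


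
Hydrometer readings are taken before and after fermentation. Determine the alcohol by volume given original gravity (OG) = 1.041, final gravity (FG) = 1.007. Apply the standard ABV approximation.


ABV = (OG − FG) · 131.25
ABV = (1.041 − 1.007) · 131.25

4.4625 % ABV


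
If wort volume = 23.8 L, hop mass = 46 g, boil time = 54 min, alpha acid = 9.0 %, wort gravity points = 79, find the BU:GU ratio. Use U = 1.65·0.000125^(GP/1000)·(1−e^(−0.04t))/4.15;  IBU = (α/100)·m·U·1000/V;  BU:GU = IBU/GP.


U = 1.65·0.000125^(79/1000)·(1−e^(−0.04·54))/4.15 = 0.1729
IBU = (9.0/100)·46·0.1729·1000/23.8 = 30.0815
BU:GU = 30.0815/79

0.3808


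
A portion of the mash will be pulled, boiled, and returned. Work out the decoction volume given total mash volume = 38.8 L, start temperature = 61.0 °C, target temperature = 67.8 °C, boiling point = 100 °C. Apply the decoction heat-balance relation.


V_dec = V_total·(T_target − T_start)/(T_boil − T_start)
V_dec = 38.8·(67.8 − 61.0)/(100 − 61.0)

6.7651 L


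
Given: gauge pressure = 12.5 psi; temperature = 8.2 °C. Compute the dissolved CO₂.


vols = (P + 14.695)·(0.01821 + 0.09011·e^(−0.04·T))
vols = (12.5 + 14.695)·(0.01821 + 0.09011·e^(−0.04·8.2))

2.2605 volumes


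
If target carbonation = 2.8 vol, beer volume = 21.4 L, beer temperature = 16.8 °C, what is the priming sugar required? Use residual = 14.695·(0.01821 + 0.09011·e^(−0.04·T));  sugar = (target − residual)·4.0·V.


residual = 14.695·(0.01821 + 0.09011·e^(−0.04·16.8)) = 0.9438
sugar = (2.8 − 0.9438)·4.0·21.4

158.8882 g


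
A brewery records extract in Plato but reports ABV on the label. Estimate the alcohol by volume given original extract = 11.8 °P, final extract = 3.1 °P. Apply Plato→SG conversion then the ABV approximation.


SG = 259/(259 − P);  ABV = (OG − FG)·131.25
OG = 259/(259 − 11.8) = 1.0477
FG = 259/(259 − 3.1) = 1.0121
ABV = (1.0477 − 1.0121)·131.25

4.6752 % ABV


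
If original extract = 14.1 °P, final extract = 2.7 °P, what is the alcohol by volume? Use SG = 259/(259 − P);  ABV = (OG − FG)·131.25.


OG = 259/(259 − 14.1) = 1.0576
FG = 259/(259 − 2.7) = 1.0105
ABV = (1.0576 − 1.0105)·131.25

6.1740 % ABV


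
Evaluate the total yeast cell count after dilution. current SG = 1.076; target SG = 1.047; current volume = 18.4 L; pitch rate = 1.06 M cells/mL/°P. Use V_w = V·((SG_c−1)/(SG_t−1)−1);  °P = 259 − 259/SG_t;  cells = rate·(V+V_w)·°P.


V_w = 18.4·((1.076−1)/(1.047−1)−1) = 11.3532
V_final = 18.4 + 11.3532 = 29.7532
°P = 259 − 259/1.047 = 11.6266
cells = 1.06·29.7532·11.6266

366.6827 billion cells


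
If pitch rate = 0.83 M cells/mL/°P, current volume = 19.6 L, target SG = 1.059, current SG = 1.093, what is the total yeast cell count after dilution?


V_w = V·((SG_c−1)/(SG_t−1)−1);  °P = 259 − 259/SG_t;  cells = rate·(V+V_w)·°P
V_w = 19.6·((1.093−1)/(1.059−1)−1) = 11.2949
V_final = 19.6 + 11.2949 = 30.8949
°P = 259 − 259/1.059 = 14.4297
cells = 0.83·30.8949·14.4297

370.0164 billion cells


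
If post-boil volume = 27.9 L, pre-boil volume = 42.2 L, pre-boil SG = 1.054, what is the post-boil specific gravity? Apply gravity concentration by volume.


SG_post = 1 + (SG_pre − 1)·V_pre/V_post
pts_pre = (1.054 − 1)·1000 = 54.0000
pts_post = 54.0000·42.2/27.9 = 81.6774
SG_post = 1 + 81.6774/1000

1.0817


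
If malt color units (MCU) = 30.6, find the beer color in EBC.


SRM = 1.4922·MCU^0.6859;  EBC = SRM·1.97
SRM = 1.4922·30.6^0.6859 = 15.5913
EBC = 15.5913·1.97

30.7149 EBC


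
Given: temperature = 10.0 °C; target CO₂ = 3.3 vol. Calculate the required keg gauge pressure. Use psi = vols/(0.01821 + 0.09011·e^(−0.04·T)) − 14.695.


psi = 3.3/(0.01821 + 0.09011·e^(−0.04·10.0)) − 14.695

27.2830 psi


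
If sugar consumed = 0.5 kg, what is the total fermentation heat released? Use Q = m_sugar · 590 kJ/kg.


Q = 0.5 · 590

295.0000 kJ


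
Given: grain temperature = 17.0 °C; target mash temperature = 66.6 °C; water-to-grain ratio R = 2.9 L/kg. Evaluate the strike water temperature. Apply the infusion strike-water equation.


T_strike = (0.41/R)·(T_mash − T_grain) + T_mash
T_strike = (0.41/2.9)·(66.6 − 17.0) + 66.6

73.6124 °C


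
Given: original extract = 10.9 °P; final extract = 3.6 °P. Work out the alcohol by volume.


SG = 259/(259 − P);  ABV = (OG − FG)·131.25
OG = 259/(259 − 10.9) = 1.0439
FG = 259/(259 − 3.6) = 1.0141
ABV = (1.0439 − 1.0141)·131.25

3.9163 % ABV


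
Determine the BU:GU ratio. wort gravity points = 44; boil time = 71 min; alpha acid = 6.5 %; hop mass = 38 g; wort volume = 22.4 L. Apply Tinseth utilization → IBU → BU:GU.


U = 1.65·0.000125^(GP/1000)·(1−e^(−0.04t))/4.15;  IBU = (α/100)·m·U·1000/V;  BU:GU = IBU/GP
U = 1.65·0.000125^(44/1000)·(1−e^(−0.04·71))/4.15 = 0.2521
IBU = (6.5/100)·38·0.2521·1000/22.4 = 27.7974
BU:GU = 27.7974/44

0.6318


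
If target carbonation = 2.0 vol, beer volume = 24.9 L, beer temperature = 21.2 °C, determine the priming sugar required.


residual = 14.695·(0.01821 + 0.09011·e^(−0.04·T));  sugar = (target − residual)·4.0·V
residual = 14.695·(0.01821 + 0.09011·e^(−0.04·21.2)) = 0.8347
sugar = (2.0 − 0.8347)·4.0·24.9

116.0641 g


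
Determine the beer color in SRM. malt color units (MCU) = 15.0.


SRM = 1.4922 · MCU^0.6859
SRM = 1.4922 · 15.0^0.6859

9.5611 SRM


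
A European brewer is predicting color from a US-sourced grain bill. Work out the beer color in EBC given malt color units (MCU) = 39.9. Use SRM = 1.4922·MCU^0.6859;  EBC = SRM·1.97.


SRM = 1.4922·39.9^0.6859 = 18.7040
EBC = 18.7040·1.97

36.8469 EBC


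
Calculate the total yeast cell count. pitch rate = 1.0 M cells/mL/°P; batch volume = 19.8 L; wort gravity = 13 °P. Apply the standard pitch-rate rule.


cells (billions) = rate · V_L · °P
cells = 1.0 · 19.8 · 13

257.4000 billion cells


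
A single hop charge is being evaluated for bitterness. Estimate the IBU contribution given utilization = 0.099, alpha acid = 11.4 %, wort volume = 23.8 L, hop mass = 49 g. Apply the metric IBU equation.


IBU = (α/100)·mass·U·1000 / V
IBU = (11.4/100)·49·0.099·1000 / 23.8

23.2359 IBU


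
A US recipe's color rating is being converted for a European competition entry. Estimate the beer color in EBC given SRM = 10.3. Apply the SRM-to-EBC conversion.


EBC = SRM · 1.97
EBC = 10.3 · 1.97

20.2910 EBC


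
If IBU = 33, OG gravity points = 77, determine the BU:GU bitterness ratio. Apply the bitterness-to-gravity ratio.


BU:GU = IBU / OG_points
BU:GU = 33 / 77

0.4286


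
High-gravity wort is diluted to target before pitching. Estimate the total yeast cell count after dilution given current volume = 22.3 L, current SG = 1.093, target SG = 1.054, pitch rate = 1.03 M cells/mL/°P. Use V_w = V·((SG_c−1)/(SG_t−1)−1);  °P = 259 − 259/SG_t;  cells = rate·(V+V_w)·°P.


V_w = 22.3·((1.093−1)/(1.054−1)−1) = 16.1056
V_final = 22.3 + 16.1056 = 38.4056
°P = 259 − 259/1.054 = 13.2694
cells = 1.03·38.4056·13.2694

524.9092 billion cells


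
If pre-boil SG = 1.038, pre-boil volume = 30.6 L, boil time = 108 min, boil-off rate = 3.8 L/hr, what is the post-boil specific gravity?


V_post = V_pre − rate·(t/60);  SG_post = 1 + (SG_pre−1)·V_pre/V_post
V_post = 30.6 − 3.8·(108/60) = 23.7600
SG_post = 1 + (1.038 − 1)·30.6/23.7600

1.0489


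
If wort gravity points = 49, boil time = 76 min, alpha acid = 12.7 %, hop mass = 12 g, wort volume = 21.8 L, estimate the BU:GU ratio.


U = 1.65·0.000125^(GP/1000)·(1−e^(−0.04t))/4.15;  IBU = (α/100)·m·U·1000/V;  BU:GU = IBU/GP
U = 1.65·0.000125^(49/1000)·(1−e^(−0.04·76))/4.15 = 0.2437
IBU = (12.7/100)·12·0.2437·1000/21.8 = 17.0383
BU:GU = 17.0383/49

0.3477


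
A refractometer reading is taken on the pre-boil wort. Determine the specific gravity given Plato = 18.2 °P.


SG = 259/(259 − P)
SG = 259/(259 − 18.2)

1.0756


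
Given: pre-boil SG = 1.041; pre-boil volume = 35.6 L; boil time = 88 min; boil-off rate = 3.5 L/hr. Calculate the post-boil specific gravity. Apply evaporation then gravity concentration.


V_post = V_pre − rate·(t/60);  SG_post = 1 + (SG_pre−1)·V_pre/V_post
V_post = 35.6 − 3.5·(88/60) = 30.4667
SG_post = 1 + (1.041 − 1)·35.6/30.4667

1.0479


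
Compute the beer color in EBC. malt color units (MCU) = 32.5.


SRM = 1.4922·MCU^0.6859;  EBC = SRM·1.97
SRM = 1.4922·32.5^0.6859 = 16.2490
EBC = 16.2490·1.97

32.0106 EBC


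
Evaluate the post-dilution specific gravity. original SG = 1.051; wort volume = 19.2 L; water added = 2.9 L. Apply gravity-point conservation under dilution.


SG_new = 1 + (SG_old − 1)·V_old/(V_old + V_water)
pts = (1.051 − 1)·1000·19.2/(19.2 + 2.9) = 44.3077
SG_new = 1 + 44.3077/1000

1.0443


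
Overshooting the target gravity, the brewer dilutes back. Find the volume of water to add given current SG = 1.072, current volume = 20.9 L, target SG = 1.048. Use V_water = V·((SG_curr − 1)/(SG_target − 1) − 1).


V_water = 20.9·((1.072 − 1)/(1.048 − 1) − 1)

10.4500 L


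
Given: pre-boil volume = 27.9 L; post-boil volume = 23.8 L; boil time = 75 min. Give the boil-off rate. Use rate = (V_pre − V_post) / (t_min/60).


rate = (27.9 − 23.8) / (75/60)

3.2800 L/hr


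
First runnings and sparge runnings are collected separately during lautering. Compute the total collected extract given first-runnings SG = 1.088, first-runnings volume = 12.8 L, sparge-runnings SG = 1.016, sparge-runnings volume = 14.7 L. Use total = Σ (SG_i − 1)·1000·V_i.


first = (1.088 − 1)·1000·12.8 = 1126.4000
sparge = (1.016 − 1)·1000·14.7 = 235.2000
total = 1126.4000 + 235.2000

1361.6000 gravity·L


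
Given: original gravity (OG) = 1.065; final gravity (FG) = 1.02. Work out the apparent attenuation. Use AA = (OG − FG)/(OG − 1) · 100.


AA = (1.065 − 1.02)/(1.065 − 1) · 100

69.2308 %


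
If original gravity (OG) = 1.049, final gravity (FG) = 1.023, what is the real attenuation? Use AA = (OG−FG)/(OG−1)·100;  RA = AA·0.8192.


AA = (1.049 − 1.023)/(1.049 − 1)·100 = 53.0612
RA = 53.0612·0.8192

43.4678 %


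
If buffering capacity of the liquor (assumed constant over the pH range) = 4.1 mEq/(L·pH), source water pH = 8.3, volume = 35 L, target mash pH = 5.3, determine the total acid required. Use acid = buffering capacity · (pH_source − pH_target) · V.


acid = 4.1 · (8.3 − 5.3) · 35

430.5000 mEq


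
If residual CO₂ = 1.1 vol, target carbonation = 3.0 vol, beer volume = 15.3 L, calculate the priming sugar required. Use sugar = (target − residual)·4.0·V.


sugar = (3.0 − 1.1)·4.0·15.3

116.2800 g


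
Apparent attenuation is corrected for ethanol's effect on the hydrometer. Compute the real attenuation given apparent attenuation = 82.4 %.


RA = AA · 0.8192
RA = 82.4 · 0.8192

67.5021 %


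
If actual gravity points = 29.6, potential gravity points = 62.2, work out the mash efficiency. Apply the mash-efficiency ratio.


efficiency = actual / potential × 100
efficiency = 29.6 / 62.2 × 100

47.5884 %


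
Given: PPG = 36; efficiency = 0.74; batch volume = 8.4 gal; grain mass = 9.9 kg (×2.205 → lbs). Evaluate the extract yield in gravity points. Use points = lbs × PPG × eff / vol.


lbs = 9.9 × 2.205 = 21.8295
points = 21.8295 × 36 × 0.74 / 8.4

69.2307 points


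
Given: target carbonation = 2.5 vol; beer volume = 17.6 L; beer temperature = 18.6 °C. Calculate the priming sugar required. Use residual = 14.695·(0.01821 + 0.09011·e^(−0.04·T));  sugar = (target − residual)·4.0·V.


residual = 14.695·(0.01821 + 0.09011·e^(−0.04·18.6)) = 0.8969
sugar = (2.5 − 0.8969)·4.0·17.6

112.8616 g


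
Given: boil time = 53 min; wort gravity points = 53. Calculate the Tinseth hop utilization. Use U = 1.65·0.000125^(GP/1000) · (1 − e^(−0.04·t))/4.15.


bigness = 1.65·0.000125^(53/1000) = 1.0248
boil_factor = (1 − e^(−0.04·53))/4.15 = 0.2120
U = 1.0248 · 0.2120

0.2173


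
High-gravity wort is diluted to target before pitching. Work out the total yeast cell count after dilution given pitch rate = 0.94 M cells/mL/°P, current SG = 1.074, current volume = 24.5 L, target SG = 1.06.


V_w = V·((SG_c−1)/(SG_t−1)−1);  °P = 259 − 259/SG_t;  cells = rate·(V+V_w)·°P
V_w = 24.5·((1.074−1)/(1.06−1)−1) = 5.7167
V_final = 24.5 + 5.7167 = 30.2167
°P = 259 − 259/1.06 = 14.6604
cells = 0.94·30.2167·14.6604

416.4085 billion cells


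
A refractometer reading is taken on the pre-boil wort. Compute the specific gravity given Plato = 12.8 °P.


SG = 259/(259 − P)
SG = 259/(259 − 12.8)

1.0520


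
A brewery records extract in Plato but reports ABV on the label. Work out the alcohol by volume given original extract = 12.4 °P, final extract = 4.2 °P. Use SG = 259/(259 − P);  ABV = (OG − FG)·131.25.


OG = 259/(259 − 12.4) = 1.0503
FG = 259/(259 − 4.2) = 1.0165
ABV = (1.0503 − 1.0165)·131.25

4.4363 % ABV


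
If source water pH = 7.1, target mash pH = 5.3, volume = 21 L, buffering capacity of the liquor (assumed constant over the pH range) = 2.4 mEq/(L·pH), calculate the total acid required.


acid = buffering capacity · (pH_source − pH_target) · V
acid = 2.4 · (7.1 − 5.3) · 21

90.7200 mEq


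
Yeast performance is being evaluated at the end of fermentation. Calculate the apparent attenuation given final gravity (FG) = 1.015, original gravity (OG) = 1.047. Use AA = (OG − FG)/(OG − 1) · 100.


AA = (1.047 − 1.015)/(1.047 − 1) · 100

68.0851 %


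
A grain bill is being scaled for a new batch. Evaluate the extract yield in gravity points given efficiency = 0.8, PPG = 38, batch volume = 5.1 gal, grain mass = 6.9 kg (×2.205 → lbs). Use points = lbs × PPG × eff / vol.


lbs = 6.9 × 2.205 = 15.2145
points = 15.2145 × 38 × 0.8 / 5.1

90.6904 points


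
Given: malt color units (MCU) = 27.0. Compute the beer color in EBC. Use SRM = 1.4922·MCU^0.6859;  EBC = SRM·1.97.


SRM = 1.4922·27.0^0.6859 = 14.3087
EBC = 14.3087·1.97

28.1881 EBC


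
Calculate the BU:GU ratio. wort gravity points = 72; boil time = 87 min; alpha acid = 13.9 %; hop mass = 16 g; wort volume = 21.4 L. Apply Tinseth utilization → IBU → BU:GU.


U = 1.65·0.000125^(GP/1000)·(1−e^(−0.04t))/4.15;  IBU = (α/100)·m·U·1000/V;  BU:GU = IBU/GP
U = 1.65·0.000125^(72/1000)·(1−e^(−0.04·87))/4.15 = 0.2018
IBU = (13.9/100)·16·0.2018·1000/21.4 = 20.9674
BU:GU = 20.9674/72

0.2912


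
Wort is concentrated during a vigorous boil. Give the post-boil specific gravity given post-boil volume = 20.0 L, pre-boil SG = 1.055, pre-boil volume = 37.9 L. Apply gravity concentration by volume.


SG_post = 1 + (SG_pre − 1)·V_pre/V_post
pts_pre = (1.055 − 1)·1000 = 55.0000
pts_post = 55.0000·37.9/20.0 = 104.2250
SG_post = 1 + 104.2250/1000

1.1042


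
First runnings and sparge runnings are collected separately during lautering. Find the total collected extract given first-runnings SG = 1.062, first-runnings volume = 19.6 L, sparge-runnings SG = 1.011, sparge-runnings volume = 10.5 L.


total = Σ (SG_i − 1)·1000·V_i
first = (1.062 − 1)·1000·19.6 = 1215.2000
sparge = (1.011 − 1)·1000·10.5 = 115.5000
total = 1215.2000 + 115.5000

1330.7000 gravity·L


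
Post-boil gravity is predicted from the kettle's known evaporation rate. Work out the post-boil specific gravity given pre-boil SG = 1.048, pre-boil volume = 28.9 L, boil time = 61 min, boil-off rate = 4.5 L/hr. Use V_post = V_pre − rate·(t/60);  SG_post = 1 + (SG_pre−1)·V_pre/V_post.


V_post = 28.9 − 4.5·(61/60) = 24.3250
SG_post = 1 + (1.048 − 1)·28.9/24.3250

1.0570


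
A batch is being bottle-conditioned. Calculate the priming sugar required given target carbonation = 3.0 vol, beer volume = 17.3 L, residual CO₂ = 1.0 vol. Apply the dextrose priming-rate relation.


sugar = (target − residual)·4.0·V
sugar = (3.0 − 1.0)·4.0·17.3

138.4000 g


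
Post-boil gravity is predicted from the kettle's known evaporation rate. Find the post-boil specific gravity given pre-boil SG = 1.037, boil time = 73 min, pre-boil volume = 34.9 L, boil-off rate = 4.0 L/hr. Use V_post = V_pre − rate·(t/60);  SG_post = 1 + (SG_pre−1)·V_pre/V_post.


V_post = 34.9 − 4.0·(73/60) = 30.0333
SG_post = 1 + (1.037 − 1)·34.9/30.0333

1.0430


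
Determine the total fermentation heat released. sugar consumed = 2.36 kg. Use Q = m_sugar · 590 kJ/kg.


Q = 2.36 · 590

1392.4000 kJ


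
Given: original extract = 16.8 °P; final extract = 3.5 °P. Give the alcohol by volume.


SG = 259/(259 − P);  ABV = (OG − FG)·131.25
OG = 259/(259 − 16.8) = 1.0694
FG = 259/(259 − 3.5) = 1.0137
ABV = (1.0694 − 1.0137)·131.25

7.3061 % ABV


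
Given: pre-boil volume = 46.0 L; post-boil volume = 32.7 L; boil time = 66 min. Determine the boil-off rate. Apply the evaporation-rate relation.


rate = (V_pre − V_post) / (t_min/60)
rate = (46.0 − 32.7) / (66/60)

12.0909 L/hr


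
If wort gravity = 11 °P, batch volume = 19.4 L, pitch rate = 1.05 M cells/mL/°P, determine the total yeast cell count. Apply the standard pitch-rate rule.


cells (billions) = rate · V_L · °P
cells = 1.05 · 19.4 · 11

224.0700 billion cells


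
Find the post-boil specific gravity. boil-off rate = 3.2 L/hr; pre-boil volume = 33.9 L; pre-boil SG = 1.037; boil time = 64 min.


V_post = V_pre − rate·(t/60);  SG_post = 1 + (SG_pre−1)·V_pre/V_post
V_post = 33.9 − 3.2·(64/60) = 30.4867
SG_post = 1 + (1.037 − 1)·33.9/30.4867

1.0411


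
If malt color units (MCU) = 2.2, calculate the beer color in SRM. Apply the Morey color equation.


SRM = 1.4922 · MCU^0.6859
SRM = 1.4922 · 2.2^0.6859

2.5627 SRM


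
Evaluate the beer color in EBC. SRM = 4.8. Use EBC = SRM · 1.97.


EBC = 4.8 · 1.97

9.4560 EBC


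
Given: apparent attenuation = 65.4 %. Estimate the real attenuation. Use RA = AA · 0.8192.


RA = 65.4 · 0.8192

53.5757 %


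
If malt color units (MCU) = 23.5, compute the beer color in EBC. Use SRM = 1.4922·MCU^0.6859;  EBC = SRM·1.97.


SRM = 1.4922·23.5^0.6859 = 13.0090
EBC = 13.0090·1.97

25.6276 EBC


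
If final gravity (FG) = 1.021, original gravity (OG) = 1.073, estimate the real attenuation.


AA = (OG−FG)/(OG−1)·100;  RA = AA·0.8192
AA = (1.073 − 1.021)/(1.073 − 1)·100 = 71.2329
RA = 71.2329·0.8192

58.3540 %


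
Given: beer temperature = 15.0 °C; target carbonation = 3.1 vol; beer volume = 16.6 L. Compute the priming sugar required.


residual = 14.695·(0.01821 + 0.09011·e^(−0.04·T));  sugar = (target − residual)·4.0·V
residual = 14.695·(0.01821 + 0.09011·e^(−0.04·15.0)) = 0.9943
sugar = (3.1 − 0.9943)·4.0·16.6

139.8176 g


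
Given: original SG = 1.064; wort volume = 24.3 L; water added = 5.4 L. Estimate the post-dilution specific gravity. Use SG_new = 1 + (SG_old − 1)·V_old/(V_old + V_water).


pts = (1.064 − 1)·1000·24.3/(24.3 + 5.4) = 52.3636
SG_new = 1 + 52.3636/1000

1.0524


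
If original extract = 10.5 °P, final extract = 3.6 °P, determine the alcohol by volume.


SG = 259/(259 − P);  ABV = (OG − FG)·131.25
OG = 259/(259 − 10.5) = 1.0423
FG = 259/(259 − 3.6) = 1.0141
ABV = (1.0423 − 1.0141)·131.25

3.6957 % ABV


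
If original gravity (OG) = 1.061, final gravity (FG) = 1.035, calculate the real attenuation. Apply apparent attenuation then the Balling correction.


AA = (OG−FG)/(OG−1)·100;  RA = AA·0.8192
AA = (1.061 − 1.035)/(1.061 − 1)·100 = 42.6230
RA = 42.6230·0.8192

34.9167 %


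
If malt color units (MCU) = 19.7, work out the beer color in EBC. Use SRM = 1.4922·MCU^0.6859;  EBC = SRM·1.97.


SRM = 1.4922·19.7^0.6859 = 11.5266
EBC = 11.5266·1.97

22.7074 EBC


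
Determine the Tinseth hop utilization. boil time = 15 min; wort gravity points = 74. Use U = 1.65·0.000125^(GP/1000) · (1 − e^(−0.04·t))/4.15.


bigness = 1.65·0.000125^(74/1000) = 0.8485
boil_factor = (1 − e^(−0.04·15))/4.15 = 0.1087
U = 0.8485 · 0.1087

0.0922


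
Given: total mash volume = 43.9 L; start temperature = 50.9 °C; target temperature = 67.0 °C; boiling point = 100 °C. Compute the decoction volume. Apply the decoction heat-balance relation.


V_dec = V_total·(T_target − T_start)/(T_boil − T_start)
V_dec = 43.9·(67.0 − 50.9)/(100 − 50.9)

14.3949 L


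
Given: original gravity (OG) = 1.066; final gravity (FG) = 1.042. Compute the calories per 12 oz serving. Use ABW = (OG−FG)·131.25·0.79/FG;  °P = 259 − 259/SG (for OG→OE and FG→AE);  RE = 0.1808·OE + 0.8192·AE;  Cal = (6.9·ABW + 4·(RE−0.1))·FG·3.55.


ABW = (1.066 − 1.042)·131.25·0.79/1.042 = 2.3882
OE = 259 − 259/1.066 = 16.0356 °P
AE = 259 − 259/1.042 = 10.4395 °P
RE = 0.1808·16.0356 + 0.8192·10.4395 = 11.4513 °P
Cal = (6.9·2.3882 + 4·(11.4513−0.1))·1.042·3.55

228.9144 kcal


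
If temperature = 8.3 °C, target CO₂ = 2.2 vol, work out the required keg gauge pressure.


psi = vols/(0.01821 + 0.09011·e^(−0.04·T)) − 14.695
psi = 2.2/(0.01821 + 0.09011·e^(−0.04·8.3)) − 14.695

11.8549 psi


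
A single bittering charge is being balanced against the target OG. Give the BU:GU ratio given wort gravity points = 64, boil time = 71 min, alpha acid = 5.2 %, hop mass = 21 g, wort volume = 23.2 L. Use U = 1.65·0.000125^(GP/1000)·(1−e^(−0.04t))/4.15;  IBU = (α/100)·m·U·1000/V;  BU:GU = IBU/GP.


U = 1.65·0.000125^(64/1000)·(1−e^(−0.04·71))/4.15 = 0.2106
IBU = (5.2/100)·21·0.2106·1000/23.2 = 9.9135
BU:GU = 9.9135/64

0.1549


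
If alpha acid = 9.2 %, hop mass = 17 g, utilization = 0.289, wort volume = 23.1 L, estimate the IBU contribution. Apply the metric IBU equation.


IBU = (α/100)·mass·U·1000 / V
IBU = (9.2/100)·17·0.289·1000 / 23.1

19.5669 IBU


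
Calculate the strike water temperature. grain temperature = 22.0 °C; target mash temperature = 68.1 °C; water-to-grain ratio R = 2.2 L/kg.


T_strike = (0.41/R)·(T_mash − T_grain) + T_mash
T_strike = (0.41/2.2)·(68.1 − 22.0) + 68.1

76.6914 °C


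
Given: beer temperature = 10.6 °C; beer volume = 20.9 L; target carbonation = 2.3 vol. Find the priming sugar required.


residual = 14.695·(0.01821 + 0.09011·e^(−0.04·T));  sugar = (target − residual)·4.0·V
residual = 14.695·(0.01821 + 0.09011·e^(−0.04·10.6)) = 1.1342
sugar = (2.3 − 1.1342)·4.0·20.9

97.4640 g


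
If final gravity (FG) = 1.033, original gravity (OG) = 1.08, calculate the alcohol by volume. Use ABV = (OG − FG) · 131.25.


ABV = (1.08 − 1.033) · 131.25

6.1688 % ABV


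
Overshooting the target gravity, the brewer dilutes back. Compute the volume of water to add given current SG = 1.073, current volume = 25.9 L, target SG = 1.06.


V_water = V·((SG_curr − 1)/(SG_target − 1) − 1)
V_water = 25.9·((1.073 − 1)/(1.06 − 1) − 1)

5.6117 L


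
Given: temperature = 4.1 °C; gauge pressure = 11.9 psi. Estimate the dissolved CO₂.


vols = (P + 14.695)·(0.01821 + 0.09011·e^(−0.04·T))
vols = (11.9 + 14.695)·(0.01821 + 0.09011·e^(−0.04·4.1))

2.5183 volumes


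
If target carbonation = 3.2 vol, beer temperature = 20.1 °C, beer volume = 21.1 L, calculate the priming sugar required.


residual = 14.695·(0.01821 + 0.09011·e^(−0.04·T));  sugar = (target − residual)·4.0·V
residual = 14.695·(0.01821 + 0.09011·e^(−0.04·20.1)) = 0.8602
sugar = (3.2 − 0.8602)·4.0·21.1

197.4785 g
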